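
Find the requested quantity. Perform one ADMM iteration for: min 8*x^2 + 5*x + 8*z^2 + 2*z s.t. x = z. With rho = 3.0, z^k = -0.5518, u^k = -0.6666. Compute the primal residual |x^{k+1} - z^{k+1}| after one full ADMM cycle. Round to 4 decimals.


ADMM iteration with rho = 3.0, z^k = -0.5518, u^k = -0.6666
Step 1: x-update.
Minimize 8*x^2 + 5*x + (3.0/2)*(x + 0.5518 - 0.6666)^2
FOC: (2*8 + 3.0)*x = -5 + 3.0*(-0.5518 + 0.6666)
x^{k+1} = -0.245
Step 2: z-update.
Minimize 8*z^2 + 2*z + (3.0/2)*(-0.245 - z - 0.6666)^2
FOC: (2*8 + 3.0)*z = -2 + 3.0*(-0.245 - 0.6666)
z^{k+1} = -0.2492
Step 3: u-update.
u^{k+1} = -0.6666 - 0.245 + 0.2492 = -0.6624
Step 4: Primal residual = |-0.245 + 0.2492| = 0.0042


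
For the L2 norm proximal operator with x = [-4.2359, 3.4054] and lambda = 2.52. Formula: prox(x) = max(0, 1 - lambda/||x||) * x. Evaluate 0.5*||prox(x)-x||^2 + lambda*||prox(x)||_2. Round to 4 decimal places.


Step 1: Compute ||x||.
||x|| = 5.435
Step 2: Compute scaling factor.
scale = max(0, 1 - 2.52/5.435) = 0.5363
Step 3: prox(x) = [-2.2719, 1.8265]
||prox(x)|| = 2.915
Step 4: Proximal objective.
0.5*||prox-x||^2 = 3.1752
lambda*||prox|| = 7.3458
Total = 10.5211


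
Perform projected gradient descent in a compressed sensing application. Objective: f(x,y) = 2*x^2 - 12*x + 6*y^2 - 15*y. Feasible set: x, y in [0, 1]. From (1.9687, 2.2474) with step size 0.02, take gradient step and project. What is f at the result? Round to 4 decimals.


Step 1: Compute gradient at (1.9687, 2.2474).
grad_x = 2*2*1.9687 - 12 = -4.1252
grad_y = 2*6*2.2474 - 15 = 11.9688
Step 2: Gradient step.
x_raw = 1.9687 - 0.02*-4.1252 = 2.0512
y_raw = 2.2474 - 0.02*11.9688 = 2.008
Step 3: Project onto [0, 1].
x_proj = clip(2.0512) = 1.0
y_proj = clip(2.008) = 1.0
Step 4: Evaluate f.
f(1.0, 1.0) = -19.0


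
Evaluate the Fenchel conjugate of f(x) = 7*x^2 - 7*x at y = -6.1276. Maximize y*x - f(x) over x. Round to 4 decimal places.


f*(y) = sup_x {y*x - a*x^2 - b*x} = sup_x {(y-b)*x - a*x^2}
FOC: (y - b) - 2a*x = 0 => x* = (y - b)/(2a)
x* = (-6.1276 + 7)/(2*7) = 0.0623
f*(-6.1276) = (y-b)^2/(4a) = (-6.1276 + 7)^2/(4*7)
= 0.7611/28 = 0.0272


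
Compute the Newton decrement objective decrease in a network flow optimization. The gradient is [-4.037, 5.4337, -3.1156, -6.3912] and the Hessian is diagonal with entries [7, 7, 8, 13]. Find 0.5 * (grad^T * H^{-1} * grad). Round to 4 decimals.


Step 1: H is diagonal, so H^(-1) * g = [-0.5767, 0.7762, -0.3895, -0.4916].
Step 2: g^T H^(-1) g = sum_i g_i^2 / H_ii
  = (-4.037)^2/7 + (5.4337)^2/7 + (-3.1156)^2/8 + (-6.3912)^2/13
  = 2.3282 + 4.2179 + 1.2134 + 3.1421 = 10.9015
Step 3: Objective decrease = 0.5 * g^T H^(-1) g = 5.4508


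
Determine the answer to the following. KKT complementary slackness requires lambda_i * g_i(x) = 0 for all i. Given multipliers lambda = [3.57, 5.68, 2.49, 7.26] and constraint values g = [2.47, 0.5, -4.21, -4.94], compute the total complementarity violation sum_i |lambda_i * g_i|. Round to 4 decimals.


KKT complementary slackness check:
lambda_1 * g_1 = 3.57 * 2.47 = 8.8179
lambda_2 * g_2 = 5.68 * 0.5 = 2.84
lambda_3 * g_3 = 2.49 * -4.21 = -10.4829
lambda_4 * g_4 = 7.26 * -4.94 = -35.8644
Total violation = 8.8179 + 2.84 + 10.4829 + 35.8644 = 58.0052


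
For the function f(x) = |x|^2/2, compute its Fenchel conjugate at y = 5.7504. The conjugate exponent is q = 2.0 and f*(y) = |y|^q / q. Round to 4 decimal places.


The conjugate exponent q satisfies 1/p + 1/q = 1.
p = 2, so q = 2/(2 - 1) = 2.0
|y|^q = 5.7504^2.0 = 33.0671
f*(5.7504) = 33.0671 / 2.0 = 16.5336


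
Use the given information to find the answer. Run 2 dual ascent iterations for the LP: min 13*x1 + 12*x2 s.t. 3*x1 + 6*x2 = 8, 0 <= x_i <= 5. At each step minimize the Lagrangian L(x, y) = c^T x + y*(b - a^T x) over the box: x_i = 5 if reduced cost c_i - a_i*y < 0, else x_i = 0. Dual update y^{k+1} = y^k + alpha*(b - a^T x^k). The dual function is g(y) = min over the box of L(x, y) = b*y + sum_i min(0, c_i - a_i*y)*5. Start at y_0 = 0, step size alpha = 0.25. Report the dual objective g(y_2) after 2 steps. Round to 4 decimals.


Dual ascent for LP: min 13*x1 + 12*x2, 3*x1 + 6*x2 = 8, 0 <= x_i <= 5
Step 1: y^k = 0.0, reduced costs: (13.0, 12.0)
  x^k = (0.0, 0.0), subgradient = b - a^T x = 8.0
  y^{k+1} = 0.0 + 0.25*8.0 = 2.0
Step 2: y^k = 2.0, reduced costs: (7.0, 0.0)
  x^k = (0.0, 0.0), subgradient = b - a^T x = 8.0
  y^{k+1} = 2.0 + 0.25*8.0 = 4.0
Dual objective at y_2 = 4.0: reduced costs (1.0, -12.0), box minimizer x = (0.0, 5.0)
g(y_2) = b*y + (c1 - a1*y)*x1 + (c2 - a2*y)*x2 = 8*4.0 + 1.0*0.0 + (-12.0)*5.0 = 32.0 + 0.0 - 60.0 = -28.0


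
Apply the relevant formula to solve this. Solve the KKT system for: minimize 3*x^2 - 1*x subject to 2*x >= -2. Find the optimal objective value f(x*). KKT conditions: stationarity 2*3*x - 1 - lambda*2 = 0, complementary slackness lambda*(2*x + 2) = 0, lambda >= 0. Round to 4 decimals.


Step 1: Try lambda = 0 (constraint inactive).
Stationarity: 2*3*x - 1 = 0
x* = 1/(2*3) = 1/6 = 0.1667 (rounded; the exact value 1/6 is used below)
Check constraint: 2*0.1667 = 0.3334 >= -2 -- satisfied.
Step 2: Compute optimal value.
f(x*) = 3*(1/6)^2 - 1*(1/6) = -0.0833


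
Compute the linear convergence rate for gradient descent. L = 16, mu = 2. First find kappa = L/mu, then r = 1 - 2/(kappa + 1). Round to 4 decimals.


Step 1: Compute the condition number.
kappa = L/mu = 16/2 = 8.0
Step 2: Compute the convergence rate.
r = 1 - 2/(kappa + 1) = 1 - 2*mu/(L + mu) = (L - mu)/(L + mu) = 14/18 = 0.7778


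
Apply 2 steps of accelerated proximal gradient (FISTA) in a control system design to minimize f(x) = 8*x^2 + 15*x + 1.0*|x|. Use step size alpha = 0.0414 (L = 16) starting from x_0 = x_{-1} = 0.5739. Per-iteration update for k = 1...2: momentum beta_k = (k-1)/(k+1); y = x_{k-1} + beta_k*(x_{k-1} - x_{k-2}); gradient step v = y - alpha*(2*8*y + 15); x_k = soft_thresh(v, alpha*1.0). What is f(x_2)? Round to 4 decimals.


FISTA on f(x) = 8*x^2 + 15*x + 1.0*|x|
L = 16, alpha = 0.0414
Iteration 1: beta = 0.0, y = 0.5739 + 0.0*(0.5739 - 0.5739) = 0.5739
  grad(y) = 24.1824, v = y - alpha*grad = -0.4273
  prox(v) = soft_thresh(-0.4273, 0.0414) = -0.3859
Iteration 2: beta = 0.3333, y = -0.3859 + 0.3333*(-0.3859 - 0.5739) = -0.7058
  grad(y) = 3.7077, v = y - alpha*grad = -0.8593
  prox(v) = soft_thresh(-0.8593, 0.0414) = -0.8179
f(x_2) = 8*(-0.8179)^2 + 15*(-0.8179) + 1.0*|-0.8179| = -6.0989


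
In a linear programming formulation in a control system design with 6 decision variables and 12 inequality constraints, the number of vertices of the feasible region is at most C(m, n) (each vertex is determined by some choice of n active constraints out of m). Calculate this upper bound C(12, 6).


Each vertex corresponds to some choice of n active constraints out of m, so the number of vertices is at most C(m, n) = m! / (n!(m-n)!).
m = 12, n = 6
Numerator: 12 * 11 * 10 * 9 * 8 * 7
Denominator: 6! = 720
C(12, 6) = 924


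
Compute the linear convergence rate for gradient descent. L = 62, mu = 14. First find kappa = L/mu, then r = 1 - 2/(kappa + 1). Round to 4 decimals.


Step 1: Compute the condition number.
kappa = L/mu = 62/14 = 4.4286
Step 2: Compute the convergence rate.
r = 1 - 2/(kappa + 1) = 1 - 2*mu/(L + mu) = (L - mu)/(L + mu) = 48/76 = 0.6316


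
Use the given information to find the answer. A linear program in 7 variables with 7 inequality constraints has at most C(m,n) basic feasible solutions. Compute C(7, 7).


Each vertex corresponds to some choice of n active constraints out of m, so the number of vertices is at most C(m, n) = m! / (n!(m-n)!).
m = 7, n = 7
Numerator: 7 * 6 * 5 * 4 * 3 * 2 * 1
Denominator: 7! = 5040
C(7, 7) = 1


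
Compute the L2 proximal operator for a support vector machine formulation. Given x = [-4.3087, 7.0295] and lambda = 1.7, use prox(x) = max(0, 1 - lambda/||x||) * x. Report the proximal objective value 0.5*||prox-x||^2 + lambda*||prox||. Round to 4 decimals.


Step 1: Compute ||x||.
||x|| = 8.2449
Step 2: Compute scaling factor.
scale = max(0, 1 - 1.7/8.2449) = 0.7938
Step 3: prox(x) = [-3.4203, 5.5801]
||prox(x)|| = 6.5449
Step 4: Proximal objective.
0.5*||prox-x||^2 = 1.445
lambda*||prox|| = 11.1263
Total = 12.5714


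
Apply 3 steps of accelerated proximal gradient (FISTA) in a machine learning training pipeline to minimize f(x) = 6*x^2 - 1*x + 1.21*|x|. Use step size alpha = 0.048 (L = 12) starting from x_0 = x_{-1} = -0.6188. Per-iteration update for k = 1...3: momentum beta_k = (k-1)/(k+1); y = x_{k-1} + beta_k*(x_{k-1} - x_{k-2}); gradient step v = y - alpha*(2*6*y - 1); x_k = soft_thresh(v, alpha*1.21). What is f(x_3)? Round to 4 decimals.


FISTA on f(x) = 6*x^2 - 1*x + 1.21*|x|
L = 12, alpha = 0.048
Iteration 1: beta = 0.0, y = -0.6188 + 0.0*(-0.6188 + 0.6188) = -0.6188
  grad(y) = -8.4256, v = y - alpha*grad = -0.2144
  prox(v) = soft_thresh(-0.2144, 0.0581) = -0.1563
Iteration 2: beta = 0.3333, y = -0.1563 + 0.3333*(-0.1563 + 0.6188) = -0.0021
  grad(y) = -1.0255, v = y - alpha*grad = 0.0471
  prox(v) = soft_thresh(0.0471, 0.0581) = 0.0
Iteration 3: beta = 0.5, y = 0.0 + 0.5*(0.0 + 0.1563) = 0.0781
  grad(y) = -0.0623, v = y - alpha*grad = 0.0811
  prox(v) = soft_thresh(0.0811, 0.0581) = 0.0231
f(x_3) = 6*0.0231^2 - 1*0.0231 + 1.21*|0.0231| = 0.008


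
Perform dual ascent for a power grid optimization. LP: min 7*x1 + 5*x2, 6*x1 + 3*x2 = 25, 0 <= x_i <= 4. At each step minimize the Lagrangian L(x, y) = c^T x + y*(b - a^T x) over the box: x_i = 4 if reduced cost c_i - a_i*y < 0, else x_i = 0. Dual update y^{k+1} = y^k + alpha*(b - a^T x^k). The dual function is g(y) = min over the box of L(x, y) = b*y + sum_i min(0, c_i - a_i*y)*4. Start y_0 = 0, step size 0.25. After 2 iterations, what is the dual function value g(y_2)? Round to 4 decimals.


Dual ascent for LP: min 7*x1 + 5*x2, 6*x1 + 3*x2 = 25, 0 <= x_i <= 4
Step 1: y^k = 0.0, reduced costs: (7.0, 5.0)
  x^k = (0.0, 0.0), subgradient = b - a^T x = 25.0
  y^{k+1} = 0.0 + 0.25*25.0 = 6.25
Step 2: y^k = 6.25, reduced costs: (-30.5, -13.75)
  x^k = (4.0, 4.0), subgradient = b - a^T x = -11.0
  y^{k+1} = 6.25 + 0.25*-11.0 = 3.5
Dual objective at y_2 = 3.5: reduced costs (-14.0, -5.5), box minimizer x = (4.0, 4.0)
g(y_2) = b*y + (c1 - a1*y)*x1 + (c2 - a2*y)*x2 = 25*3.5 + (-14.0)*4.0 + (-5.5)*4.0 = 87.5 - 56.0 - 22.0 = 9.5


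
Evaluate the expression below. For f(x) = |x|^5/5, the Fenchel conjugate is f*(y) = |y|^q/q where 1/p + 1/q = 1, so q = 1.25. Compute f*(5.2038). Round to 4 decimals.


The conjugate exponent q satisfies 1/p + 1/q = 1.
p = 5, so q = 5/(5 - 1) = 1.25
|y|^q = 5.2038^1.25 = 7.8596
f*(5.2038) = 7.8596 / 1.25 = 6.2877


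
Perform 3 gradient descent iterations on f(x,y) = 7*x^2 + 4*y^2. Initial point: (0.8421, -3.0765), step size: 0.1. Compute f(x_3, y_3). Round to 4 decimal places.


Gradient descent on f(x,y) = 7*x^2 + 4*y^2.
Starting point: (0.8421, -3.0765), alpha = 0.1
Step 1: grad_x = 2*7*0.8421 = 11.7894, grad_y = 2*4*-3.0765 = -24.612
  x_1 = 0.8421 - 0.1*11.7894 = -0.3368
  y_1 = -3.0765 - 0.1*-24.612 = -0.6153
Step 2: grad_x = 2*7*-0.3368 = -4.7158, grad_y = 2*4*-0.6153 = -4.9224
  x_2 = -0.3368 - 0.1*-4.7158 = 0.1347
  y_2 = -0.6153 - 0.1*-4.9224 = -0.1231
Step 3: grad_x = 2*7*0.1347 = 1.8863, grad_y = 2*4*-0.1231 = -0.9845
  x_3 = 0.1347 - 0.1*1.8863 = -0.0539
  y_3 = -0.1231 - 0.1*-0.9845 = -0.0246
f(-0.0539, -0.0246) = 7*(-0.0539)^2 + 4*(-0.0246)^2 = 0.0228


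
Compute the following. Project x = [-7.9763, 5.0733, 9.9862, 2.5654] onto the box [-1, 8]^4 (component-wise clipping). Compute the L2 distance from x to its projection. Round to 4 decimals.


Project each component onto [-1, 8].
clip(-7.9763) = -1.0, clip(5.0733) = 5.0733, clip(9.9862) = 8.0, clip(2.5654) = 2.5654
Projection = [-1.0, 5.0733, 8.0, 2.5654]
Squared diffs: [48.6688, 0.0, 3.945, 0.0]
Distance = sqrt(52.6138) = 7.2535


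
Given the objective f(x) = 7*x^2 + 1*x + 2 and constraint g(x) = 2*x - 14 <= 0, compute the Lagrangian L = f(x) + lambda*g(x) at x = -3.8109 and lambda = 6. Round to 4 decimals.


Step 1: Evaluate f(x).
f(-3.8109) = 7*(-3.8109)^2 + 1*(-3.8109) + 2 = 99.8498
Step 2: Evaluate g(x).
g(-3.8109) = 2*-3.8109 - 14 = -21.6218
Step 3: Compute Lagrangian.
L = 99.8498 + 6*-21.6218 = -29.881


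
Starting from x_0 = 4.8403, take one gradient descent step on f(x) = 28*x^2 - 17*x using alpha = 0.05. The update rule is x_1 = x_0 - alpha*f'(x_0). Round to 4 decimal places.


We compute the gradient at x_0 and apply the update.
f'(x) = 56*x - 17
f'(4.8403) = 56*4.8403 - 17 = 254.0568
x_1 = 4.8403 - 0.05*254.0568 = -7.8625


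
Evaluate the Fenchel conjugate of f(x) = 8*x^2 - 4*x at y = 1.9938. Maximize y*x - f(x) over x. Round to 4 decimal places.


f*(y) = sup_x {y*x - a*x^2 - b*x} = sup_x {(y-b)*x - a*x^2}
FOC: (y - b) - 2a*x = 0 => x* = (y - b)/(2a)
x* = (1.9938 + 4)/(2*8) = 0.3746
f*(1.9938) = (y-b)^2/(4a) = (1.9938 + 4)^2/(4*8)
= 35.9256/32 = 1.1227


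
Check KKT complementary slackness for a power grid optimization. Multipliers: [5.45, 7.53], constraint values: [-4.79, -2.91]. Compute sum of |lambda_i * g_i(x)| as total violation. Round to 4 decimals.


KKT complementary slackness check:
lambda_1 * g_1 = 5.45 * -4.79 = -26.1055
lambda_2 * g_2 = 7.53 * -2.91 = -21.9123
Total violation = 26.1055 + 21.9123 = 48.0178


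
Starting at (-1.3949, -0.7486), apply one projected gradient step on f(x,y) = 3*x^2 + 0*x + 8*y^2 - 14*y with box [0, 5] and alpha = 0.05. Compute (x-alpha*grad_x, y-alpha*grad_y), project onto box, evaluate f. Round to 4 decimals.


Step 1: Compute gradient at (-1.3949, -0.7486).
grad_x = 2*3*-1.3949 + 0 = -8.3694
grad_y = 2*8*-0.7486 - 14 = -25.9776
Step 2: Gradient step.
x_raw = -1.3949 - 0.05*-8.3694 = -0.9764
y_raw = -0.7486 - 0.05*-25.9776 = 0.5503
Step 3: Project onto [0, 5].
x_proj = clip(-0.9764) = 0.0
y_proj = clip(0.5503) = 0.5503
Step 4: Evaluate f.
f(0.0, 0.5503) = -5.2815


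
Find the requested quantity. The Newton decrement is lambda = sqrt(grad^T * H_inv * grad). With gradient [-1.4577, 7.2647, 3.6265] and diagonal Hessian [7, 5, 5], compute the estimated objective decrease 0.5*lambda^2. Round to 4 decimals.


Step 1: H is diagonal, so H^(-1) * g = [-0.2082, 1.4529, 0.7253].
Step 2: g^T H^(-1) g = sum_i g_i^2 / H_ii
  = (-1.4577)^2/7 + (7.2647)^2/5 + (3.6265)^2/5
  = 0.3036 + 10.5552 + 2.6303 = 13.489
Step 3: Objective decrease = 0.5 * g^T H^(-1) g = 6.7445


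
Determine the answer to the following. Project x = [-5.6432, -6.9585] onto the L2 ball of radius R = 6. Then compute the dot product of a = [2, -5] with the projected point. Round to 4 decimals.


Step 1: Compute ||x|| (intermediates to 6 decimals).
||x|| = sqrt((-5.6432)^2 + (-6.9585)^2) = 8.959153
Step 2: Project.
Since ||x|| > R, scale = R/||x|| = 6/8.959153 = 0.669706, proj(x) = scale * x
proj(x) = [-3.779285, -4.660149]
Step 3: Dot product.
a^T * proj(x) = 2*(-3.779285) - 5*(-4.660149) = 15.7422


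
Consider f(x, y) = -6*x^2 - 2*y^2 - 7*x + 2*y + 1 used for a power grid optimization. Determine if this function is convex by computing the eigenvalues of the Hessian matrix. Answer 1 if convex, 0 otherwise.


The Hessian of f(x,y) = -6*x^2 - 2*y^2 - 7*x + 2*y + 1 is:
H = [[-12, 0], [0, -4]]
Trace = -12 - 4 = -16
Determinant = -12*-4 - (0)^2 = 48
Discriminant = (-16)^2 - 4*48 = 64.0
Eigenvalues: lambda_1 = -12.0, lambda_2 = -4.0
The function is not convex.

0


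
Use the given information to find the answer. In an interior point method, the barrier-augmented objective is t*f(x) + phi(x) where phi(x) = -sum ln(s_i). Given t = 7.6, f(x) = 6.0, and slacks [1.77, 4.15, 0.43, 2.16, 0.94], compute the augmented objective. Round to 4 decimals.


Step 1: Compute log-barrier.
ln values: [0.571, 1.4231, -0.844, 0.7701, -0.0619]
phi = -(0.571 + 1.4231 - 0.844 + 0.7701 - 0.0619) = -1.8584
Step 2: Compute augmented objective.
t*f(x) = 7.6*6.0 = 45.6
Total = 45.6 - 1.8584 = 43.7416


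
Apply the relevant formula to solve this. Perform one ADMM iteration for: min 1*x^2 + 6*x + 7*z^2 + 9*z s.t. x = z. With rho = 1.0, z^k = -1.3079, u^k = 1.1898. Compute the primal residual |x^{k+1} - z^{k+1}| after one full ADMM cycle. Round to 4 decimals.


ADMM iteration with rho = 1.0, z^k = -1.3079, u^k = 1.1898
Step 1: x-update.
Minimize 1*x^2 + 6*x + (1.0/2)*(x + 1.3079 + 1.1898)^2
FOC: (2*1 + 1.0)*x = -6 + 1.0*(-1.3079 - 1.1898)
x^{k+1} = -2.8326
Step 2: z-update.
Minimize 7*z^2 + 9*z + (1.0/2)*(-2.8326 - z + 1.1898)^2
FOC: (2*7 + 1.0)*z = -9 + 1.0*(-2.8326 + 1.1898)
z^{k+1} = -0.7095
Step 3: u-update.
u^{k+1} = 1.1898 - 2.8326 + 0.7095 = -0.9332
Step 4: Primal residual = |-2.8326 + 0.7095| = 2.123


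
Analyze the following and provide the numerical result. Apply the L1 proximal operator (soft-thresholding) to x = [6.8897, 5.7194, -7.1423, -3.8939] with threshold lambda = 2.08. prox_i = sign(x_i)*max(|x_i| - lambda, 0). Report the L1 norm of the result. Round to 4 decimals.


Soft-thresholding with lambda = 2.08:
prox(6.8897) = sign(6.8897)*max(|6.8897| - 2.08, 0) = 4.8097
prox(5.7194) = sign(5.7194)*max(|5.7194| - 2.08, 0) = 3.6394
prox(-7.1423) = sign(-7.1423)*max(|-7.1423| - 2.08, 0) = -5.0623
prox(-3.8939) = sign(-3.8939)*max(|-3.8939| - 2.08, 0) = -1.8139
prox(x) = [4.8097, 3.6394, -5.0623, -1.8139]
||prox(x)||_1 = 4.8097 + 3.6394 + 5.0623 + 1.8139 = 15.3253


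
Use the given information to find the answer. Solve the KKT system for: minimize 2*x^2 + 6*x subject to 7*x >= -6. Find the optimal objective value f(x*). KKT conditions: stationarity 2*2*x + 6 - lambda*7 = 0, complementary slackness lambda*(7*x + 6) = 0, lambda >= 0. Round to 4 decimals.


Step 1: Try lambda = 0 (constraint inactive).
x_unc = -6/(2*2) = -1.5
Check: 7*-1.5 = -10.5 < -6 -- violated!
Step 2: Constraint must be active: 7*x = -6
x* = -6/7 = -0.8571 (rounded; the exact value -6/7 is used below)
lambda = (2*2*(-6/7) + 6)/7 = 0.3673
Step 3: Compute optimal value.
f(x*) = 2*(-6/7)^2 + 6*(-6/7) = -3.6735


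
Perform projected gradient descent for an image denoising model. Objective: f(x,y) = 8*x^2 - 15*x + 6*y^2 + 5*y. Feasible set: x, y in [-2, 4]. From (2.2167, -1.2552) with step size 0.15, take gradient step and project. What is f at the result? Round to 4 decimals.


Step 1: Compute gradient at (2.2167, -1.2552).
grad_x = 2*8*2.2167 - 15 = 20.4672
grad_y = 2*6*-1.2552 + 5 = -10.0624
Step 2: Gradient step.
x_raw = 2.2167 - 0.15*20.4672 = -0.8534
y_raw = -1.2552 - 0.15*-10.0624 = 0.2542
Step 3: Project onto [-2, 4].
x_proj = clip(-0.8534) = -0.8534
y_proj = clip(0.2542) = 0.2542
Step 4: Evaluate f.
f(-0.8534, 0.2542) = 20.2851


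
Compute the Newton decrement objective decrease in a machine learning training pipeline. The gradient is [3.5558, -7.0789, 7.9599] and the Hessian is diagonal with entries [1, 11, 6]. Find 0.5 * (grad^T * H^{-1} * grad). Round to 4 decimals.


Step 1: H is diagonal, so H^(-1) * g = [3.5558, -0.6435, 1.3267].
Step 2: g^T H^(-1) g = sum_i g_i^2 / H_ii
  = (3.5558)^2/1 + (-7.0789)^2/11 + (7.9599)^2/6
  = 12.6437 + 4.5555 + 10.56 = 27.7592
Step 3: Objective decrease = 0.5 * g^T H^(-1) g = 13.8796


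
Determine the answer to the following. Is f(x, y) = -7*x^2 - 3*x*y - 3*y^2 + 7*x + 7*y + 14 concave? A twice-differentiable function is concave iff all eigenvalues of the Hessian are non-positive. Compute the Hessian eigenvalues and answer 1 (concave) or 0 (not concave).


The Hessian of f(x,y) = -7*x^2 - 3*x*y - 3*y^2 + 7*x + 7*y + 14 is:
H = [[-14, -3], [-3, -6]]
Trace = -14 - 6 = -20
Determinant = -14*-6 - (-3)^2 = 75
Discriminant = (-20)^2 - 4*75 = 100.0
Eigenvalues: lambda_1 = -15.0, lambda_2 = -5.0
The function is concave.

1


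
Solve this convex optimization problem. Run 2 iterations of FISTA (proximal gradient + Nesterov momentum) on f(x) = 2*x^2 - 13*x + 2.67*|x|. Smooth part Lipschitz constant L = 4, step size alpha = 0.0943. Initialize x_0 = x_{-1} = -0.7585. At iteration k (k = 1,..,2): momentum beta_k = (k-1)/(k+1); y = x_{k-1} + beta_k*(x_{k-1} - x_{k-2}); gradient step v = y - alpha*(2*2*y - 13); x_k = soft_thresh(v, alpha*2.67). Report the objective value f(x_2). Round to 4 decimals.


FISTA on f(x) = 2*x^2 - 13*x + 2.67*|x|
L = 4, alpha = 0.0943
Iteration 1: beta = 0.0, y = -0.7585 + 0.0*(-0.7585 + 0.7585) = -0.7585
  grad(y) = -16.034, v = y - alpha*grad = 0.7535
  prox(v) = soft_thresh(0.7535, 0.2518) = 0.5017
Iteration 2: beta = 0.3333, y = 0.5017 + 0.3333*(0.5017 + 0.7585) = 0.9218
  grad(y) = -9.3128, v = y - alpha*grad = 1.8
  prox(v) = soft_thresh(1.8, 0.2518) = 1.5482
f(x_2) = 2*1.5482^2 - 13*1.5482 + 2.67*|1.5482| = -11.1991


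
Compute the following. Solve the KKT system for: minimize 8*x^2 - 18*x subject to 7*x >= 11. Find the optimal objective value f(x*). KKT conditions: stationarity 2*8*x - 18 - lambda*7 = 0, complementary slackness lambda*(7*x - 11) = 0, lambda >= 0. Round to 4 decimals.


Step 1: Try lambda = 0 (constraint inactive).
x_unc = 18/(2*8) = 1.125
Check: 7*1.125 = 7.875 < 11 -- violated!
Step 2: Constraint must be active: 7*x = 11
x* = 11/7 = 1.5714 (rounded; the exact value 11/7 is used below)
lambda = (2*8*(11/7) - 18)/7 = 1.0204
Step 3: Compute optimal value.
f(x*) = 8*(11/7)^2 - 18*(11/7) = -8.5306


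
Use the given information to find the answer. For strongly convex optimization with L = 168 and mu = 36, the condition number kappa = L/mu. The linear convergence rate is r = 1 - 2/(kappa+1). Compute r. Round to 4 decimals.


Step 1: Compute the condition number.
kappa = L/mu = 168/36 = 4.6667
Step 2: Compute the convergence rate.
r = 1 - 2/(kappa + 1) = 1 - 2*mu/(L + mu) = (L - mu)/(L + mu) = 132/204 = 0.6471


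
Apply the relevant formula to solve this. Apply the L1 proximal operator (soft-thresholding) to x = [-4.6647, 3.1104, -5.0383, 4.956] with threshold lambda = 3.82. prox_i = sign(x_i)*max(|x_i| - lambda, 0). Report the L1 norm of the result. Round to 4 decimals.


Soft-thresholding with lambda = 3.82:
prox(-4.6647) = sign(-4.6647)*max(|-4.6647| - 3.82, 0) = -0.8447
prox(3.1104) = sign(3.1104)*max(|3.1104| - 3.82, 0) = 0.0
prox(-5.0383) = sign(-5.0383)*max(|-5.0383| - 3.82, 0) = -1.2183
prox(4.956) = sign(4.956)*max(|4.956| - 3.82, 0) = 1.136
prox(x) = [-0.8447, 0.0, -1.2183, 1.136]
||prox(x)||_1 = 0.8447 + 0.0 + 1.2183 + 1.136 = 3.199


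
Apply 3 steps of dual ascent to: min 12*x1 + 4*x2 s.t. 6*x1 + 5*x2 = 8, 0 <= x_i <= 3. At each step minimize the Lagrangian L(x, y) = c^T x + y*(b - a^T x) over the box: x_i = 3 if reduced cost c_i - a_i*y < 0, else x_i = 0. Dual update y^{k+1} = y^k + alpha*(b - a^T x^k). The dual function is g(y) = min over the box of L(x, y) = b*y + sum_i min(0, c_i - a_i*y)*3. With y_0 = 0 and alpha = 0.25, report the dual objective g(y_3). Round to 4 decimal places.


Dual ascent for LP: min 12*x1 + 4*x2, 6*x1 + 5*x2 = 8, 0 <= x_i <= 3
Step 1: y^k = 0.0, reduced costs: (12.0, 4.0)
  x^k = (0.0, 0.0), subgradient = b - a^T x = 8.0
  y^{k+1} = 0.0 + 0.25*8.0 = 2.0
Step 2: y^k = 2.0, reduced costs: (0.0, -6.0)
  x^k = (0.0, 3.0), subgradient = b - a^T x = -7.0
  y^{k+1} = 2.0 + 0.25*-7.0 = 0.25
Step 3: y^k = 0.25, reduced costs: (10.5, 2.75)
  x^k = (0.0, 0.0), subgradient = b - a^T x = 8.0
  y^{k+1} = 0.25 + 0.25*8.0 = 2.25
Dual objective at y_3 = 2.25: reduced costs (-1.5, -7.25), box minimizer x = (3.0, 3.0)
g(y_3) = b*y + (c1 - a1*y)*x1 + (c2 - a2*y)*x2 = 8*2.25 + (-1.5)*3.0 + (-7.25)*3.0 = 18.0 - 4.5 - 21.75 = -8.25


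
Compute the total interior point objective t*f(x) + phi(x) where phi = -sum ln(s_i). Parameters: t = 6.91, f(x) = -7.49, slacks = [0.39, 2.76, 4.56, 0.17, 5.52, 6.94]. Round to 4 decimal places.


Step 1: Compute log-barrier.
ln values: [-0.9416, 1.0152, 1.5173, -1.772, 1.7084, 1.9373]
phi = -(-0.9416 + 1.0152 + 1.5173 - 1.772 + 1.7084 + 1.9373) = -3.4647
Step 2: Compute augmented objective.
t*f(x) = 6.91*-7.49 = -51.7559
Total = -51.7559 - 3.4647 = -55.2206


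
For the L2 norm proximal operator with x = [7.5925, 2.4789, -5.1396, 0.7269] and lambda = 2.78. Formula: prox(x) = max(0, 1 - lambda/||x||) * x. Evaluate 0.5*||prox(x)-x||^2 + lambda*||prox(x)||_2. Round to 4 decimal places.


Step 1: Compute ||x||.
||x|| = 9.5255
Step 2: Compute scaling factor.
scale = max(0, 1 - 2.78/9.5255) = 0.7082
Step 3: prox(x) = [5.3766, 1.7554, -3.6396, 0.5148]
||prox(x)|| = 6.7455
Step 4: Proximal objective.
0.5*||prox-x||^2 = 3.8642
lambda*||prox|| = 18.7525
Total = 22.6166


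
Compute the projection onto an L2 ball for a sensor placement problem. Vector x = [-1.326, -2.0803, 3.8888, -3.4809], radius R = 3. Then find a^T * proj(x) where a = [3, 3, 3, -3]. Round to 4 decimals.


Step 1: Compute ||x|| (intermediates to 6 decimals).
||x|| = sqrt((-1.326)^2 + (-2.0803)^2 + 3.8888^2 + (-3.4809)^2) = 5.772812
Step 2: Project.
Since ||x|| > R, scale = R/||x|| = 3/5.772812 = 0.519677, proj(x) = scale * x
proj(x) = [-0.689092, -1.081084, 2.02092, -1.808944]
Step 3: Dot product.
a^T * proj(x) = 3*(-0.689092) + 3*(-1.081084) + 3*2.02092 - 3*(-1.808944) = 6.1791


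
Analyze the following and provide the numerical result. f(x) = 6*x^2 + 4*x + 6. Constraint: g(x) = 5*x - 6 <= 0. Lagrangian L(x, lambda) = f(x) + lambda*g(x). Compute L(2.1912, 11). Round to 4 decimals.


Step 1: Evaluate f(x).
f(2.1912) = 6*2.1912^2 + 4*2.1912 + 6 = 43.5729
Step 2: Evaluate g(x).
g(2.1912) = 5*2.1912 - 6 = 4.956
Step 3: Compute Lagrangian.
L = 43.5729 + 11*4.956 = 98.0889


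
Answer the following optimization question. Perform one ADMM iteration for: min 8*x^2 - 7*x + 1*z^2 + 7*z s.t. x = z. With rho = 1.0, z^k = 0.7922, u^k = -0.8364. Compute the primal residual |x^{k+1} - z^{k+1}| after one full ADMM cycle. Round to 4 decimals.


ADMM iteration with rho = 1.0, z^k = 0.7922, u^k = -0.8364
Step 1: x-update.
Minimize 8*x^2 - 7*x + (1.0/2)*(x - 0.7922 - 0.8364)^2
FOC: (2*8 + 1.0)*x = 7 + 1.0*(0.7922 + 0.8364)
x^{k+1} = 0.5076
Step 2: z-update.
Minimize 1*z^2 + 7*z + (1.0/2)*(0.5076 - z - 0.8364)^2
FOC: (2*1 + 1.0)*z = -7 + 1.0*(0.5076 - 0.8364)
z^{k+1} = -2.4429
Step 3: u-update.
u^{k+1} = -0.8364 + 0.5076 + 2.4429 = 2.1141
Step 4: Primal residual = |0.5076 + 2.4429| = 2.9505


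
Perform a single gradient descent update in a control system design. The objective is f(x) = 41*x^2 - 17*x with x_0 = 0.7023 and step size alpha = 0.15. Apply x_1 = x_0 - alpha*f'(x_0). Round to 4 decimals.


We compute the gradient at x_0 and apply the update.
f'(x) = 82*x - 17
f'(0.7023) = 82*0.7023 - 17 = 40.5886
x_1 = 0.7023 - 0.15*40.5886 = -5.386


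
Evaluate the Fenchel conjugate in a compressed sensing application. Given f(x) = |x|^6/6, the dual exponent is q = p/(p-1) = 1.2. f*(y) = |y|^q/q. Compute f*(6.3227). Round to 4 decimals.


The conjugate exponent q satisfies 1/p + 1/q = 1.
p = 6, so q = 6/(6 - 1) = 1.2
|y|^q = 6.3227^1.2 = 9.1429
f*(6.3227) = 9.1429 / 1.2 = 7.6191


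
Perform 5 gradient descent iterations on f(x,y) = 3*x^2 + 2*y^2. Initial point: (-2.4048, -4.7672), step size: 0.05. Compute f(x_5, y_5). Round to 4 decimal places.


Gradient descent on f(x,y) = 3*x^2 + 2*y^2.
Starting point: (-2.4048, -4.7672), alpha = 0.05
Step 1: grad_x = 2*3*-2.4048 = -14.4288, grad_y = 2*2*-4.7672 = -19.0688
  x_1 = -2.4048 - 0.05*-14.4288 = -1.6834
  y_1 = -4.7672 - 0.05*-19.0688 = -3.8138
Step 2: grad_x = 2*3*-1.6834 = -10.1002, grad_y = 2*2*-3.8138 = -15.255
  x_2 = -1.6834 - 0.05*-10.1002 = -1.1784
  y_2 = -3.8138 - 0.05*-15.255 = -3.051
Step 3: grad_x = 2*3*-1.1784 = -7.0701, grad_y = 2*2*-3.051 = -12.204
  x_3 = -1.1784 - 0.05*-7.0701 = -0.8248
  y_3 = -3.051 - 0.05*-12.204 = -2.4408
Step 4: grad_x = 2*3*-0.8248 = -4.9491, grad_y = 2*2*-2.4408 = -9.7632
  x_4 = -0.8248 - 0.05*-4.9491 = -0.5774
  y_4 = -2.4408 - 0.05*-9.7632 = -1.9526
Step 5: grad_x = 2*3*-0.5774 = -3.4644, grad_y = 2*2*-1.9526 = -7.8106
  x_5 = -0.5774 - 0.05*-3.4644 = -0.4042
  y_5 = -1.9526 - 0.05*-7.8106 = -1.5621
f(-0.4042, -1.5621) = 3*(-0.4042)^2 + 2*(-1.5621)^2 = 5.3705


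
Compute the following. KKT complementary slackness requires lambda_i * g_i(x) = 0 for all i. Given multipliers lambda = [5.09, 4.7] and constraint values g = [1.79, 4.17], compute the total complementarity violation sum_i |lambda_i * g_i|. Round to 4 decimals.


KKT complementary slackness check:
lambda_1 * g_1 = 5.09 * 1.79 = 9.1111
lambda_2 * g_2 = 4.7 * 4.17 = 19.599
Total violation = 9.1111 + 19.599 = 28.7101


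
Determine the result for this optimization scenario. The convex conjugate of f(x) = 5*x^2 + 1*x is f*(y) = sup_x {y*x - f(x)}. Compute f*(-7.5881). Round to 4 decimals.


f*(y) = sup_x {y*x - a*x^2 - b*x} = sup_x {(y-b)*x - a*x^2}
FOC: (y - b) - 2a*x = 0 => x* = (y - b)/(2a)
x* = (-7.5881 - 1)/(2*5) = -0.8588
f*(-7.5881) = (y-b)^2/(4a) = (-7.5881 - 1)^2/(4*5)
= 73.7555/20 = 3.6878


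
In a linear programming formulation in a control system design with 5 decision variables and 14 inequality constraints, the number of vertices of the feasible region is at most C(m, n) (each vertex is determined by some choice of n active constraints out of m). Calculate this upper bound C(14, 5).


Each vertex corresponds to some choice of n active constraints out of m, so the number of vertices is at most C(m, n) = m! / (n!(m-n)!).
m = 14, n = 5
Numerator: 14 * 13 * 12 * 11 * 10
Denominator: 5! = 120
C(14, 5) = 2002


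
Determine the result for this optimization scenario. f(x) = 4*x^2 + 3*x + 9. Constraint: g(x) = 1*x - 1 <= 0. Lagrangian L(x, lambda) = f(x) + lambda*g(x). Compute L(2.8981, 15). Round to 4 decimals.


Step 1: Evaluate f(x).
f(2.8981) = 4*2.8981^2 + 3*2.8981 + 9 = 51.2902
Step 2: Evaluate g(x).
g(2.8981) = 1*2.8981 - 1 = 1.8981
Step 3: Compute Lagrangian.
L = 51.2902 + 15*1.8981 = 79.7617


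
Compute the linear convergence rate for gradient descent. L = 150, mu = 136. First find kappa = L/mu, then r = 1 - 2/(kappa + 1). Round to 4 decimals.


Step 1: Compute the condition number.
kappa = L/mu = 150/136 = 1.1029
Step 2: Compute the convergence rate.
r = 1 - 2/(kappa + 1) = 1 - 2*mu/(L + mu) = (L - mu)/(L + mu) = 14/286 = 0.049


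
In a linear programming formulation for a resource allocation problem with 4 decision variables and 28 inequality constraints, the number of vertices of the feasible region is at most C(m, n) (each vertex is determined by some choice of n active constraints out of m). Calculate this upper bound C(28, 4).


Each vertex corresponds to some choice of n active constraints out of m, so the number of vertices is at most C(m, n) = m! / (n!(m-n)!).
m = 28, n = 4
Numerator: 28 * 27 * 26 * 25
Denominator: 4! = 24
C(28, 4) = 20475


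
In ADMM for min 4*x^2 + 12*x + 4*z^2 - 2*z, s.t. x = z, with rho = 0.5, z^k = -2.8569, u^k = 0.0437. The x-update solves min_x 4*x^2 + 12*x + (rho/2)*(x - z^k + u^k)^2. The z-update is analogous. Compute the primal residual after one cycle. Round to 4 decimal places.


ADMM iteration with rho = 0.5, z^k = -2.8569, u^k = 0.0437
Step 1: x-update.
Minimize 4*x^2 + 12*x + (0.5/2)*(x + 2.8569 + 0.0437)^2
FOC: (2*4 + 0.5)*x = -12 + 0.5*(-2.8569 - 0.0437)
x^{k+1} = -1.5824
Step 2: z-update.
Minimize 4*z^2 - 2*z + (0.5/2)*(-1.5824 - z + 0.0437)^2
FOC: (2*4 + 0.5)*z = 2 + 0.5*(-1.5824 + 0.0437)
z^{k+1} = 0.1448
Step 3: u-update.
u^{k+1} = 0.0437 - 1.5824 - 0.1448 = -1.6835
Step 4: Primal residual = |-1.5824 - 0.1448| = 1.7272


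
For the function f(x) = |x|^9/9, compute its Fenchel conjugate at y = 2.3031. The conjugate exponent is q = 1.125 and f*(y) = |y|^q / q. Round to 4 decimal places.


The conjugate exponent q satisfies 1/p + 1/q = 1.
p = 9, so q = 9/(9 - 1) = 1.125
|y|^q = 2.3031^1.125 = 2.5562
f*(2.3031) = 2.5562 / 1.125 = 2.2722


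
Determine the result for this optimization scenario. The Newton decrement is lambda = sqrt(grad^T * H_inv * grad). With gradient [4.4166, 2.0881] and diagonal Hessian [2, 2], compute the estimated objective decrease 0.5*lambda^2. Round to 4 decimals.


Step 1: H is diagonal, so H^(-1) * g = [2.2083, 1.0441].
Step 2: g^T H^(-1) g = sum_i g_i^2 / H_ii
  = (4.4166)^2/2 + (2.0881)^2/2
  = 9.7532 + 2.1801 = 11.9333
Step 3: Objective decrease = 0.5 * g^T H^(-1) g = 5.9666


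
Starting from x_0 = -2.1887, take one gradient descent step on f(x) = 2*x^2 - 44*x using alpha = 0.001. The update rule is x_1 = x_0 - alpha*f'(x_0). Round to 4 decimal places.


We compute the gradient at x_0 and apply the update.
f'(x) = 4*x - 44
f'(-2.1887) = 4*-2.1887 - 44 = -52.7548
x_1 = -2.1887 - 0.001*-52.7548 = -2.1359


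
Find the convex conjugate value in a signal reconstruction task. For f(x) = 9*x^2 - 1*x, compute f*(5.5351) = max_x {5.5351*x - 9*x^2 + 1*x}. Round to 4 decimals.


f*(y) = sup_x {y*x - a*x^2 - b*x} = sup_x {(y-b)*x - a*x^2}
FOC: (y - b) - 2a*x = 0 => x* = (y - b)/(2a)
x* = (5.5351 + 1)/(2*9) = 0.3631
f*(5.5351) = (y-b)^2/(4a) = (5.5351 + 1)^2/(4*9)
= 42.7075/36 = 1.1863


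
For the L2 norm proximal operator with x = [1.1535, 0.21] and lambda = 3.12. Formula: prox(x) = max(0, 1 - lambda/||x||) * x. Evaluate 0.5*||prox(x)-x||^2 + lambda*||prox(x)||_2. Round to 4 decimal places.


Step 1: Compute ||x||.
||x|| = 1.1725
Step 2: Compute scaling factor.
scale = max(0, 1 - 3.12/1.1725) = 0.0
Step 3: prox(x) = [0.0, 0.0]
||prox(x)|| = 0.0
Step 4: Proximal objective.
0.5*||prox-x||^2 = 0.6873
lambda*||prox|| = 0.0
Total = 0.6873


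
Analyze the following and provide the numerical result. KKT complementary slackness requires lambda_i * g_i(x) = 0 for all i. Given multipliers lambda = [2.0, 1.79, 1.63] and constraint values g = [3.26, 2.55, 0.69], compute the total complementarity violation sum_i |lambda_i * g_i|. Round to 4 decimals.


KKT complementary slackness check:
lambda_1 * g_1 = 2.0 * 3.26 = 6.52
lambda_2 * g_2 = 1.79 * 2.55 = 4.5645
lambda_3 * g_3 = 1.63 * 0.69 = 1.1247
Total violation = 6.52 + 4.5645 + 1.1247 = 12.2092


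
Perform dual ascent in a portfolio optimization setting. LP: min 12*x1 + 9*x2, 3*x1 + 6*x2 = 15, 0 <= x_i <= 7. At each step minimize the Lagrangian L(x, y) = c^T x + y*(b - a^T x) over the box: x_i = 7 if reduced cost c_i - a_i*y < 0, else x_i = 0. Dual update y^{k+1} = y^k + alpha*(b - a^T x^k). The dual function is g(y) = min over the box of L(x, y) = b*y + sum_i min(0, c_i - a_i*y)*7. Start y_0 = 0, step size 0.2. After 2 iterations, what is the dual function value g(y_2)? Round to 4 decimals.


Dual ascent for LP: min 12*x1 + 9*x2, 3*x1 + 6*x2 = 15, 0 <= x_i <= 7
Step 1: y^k = 0.0, reduced costs: (12.0, 9.0)
  x^k = (0.0, 0.0), subgradient = b - a^T x = 15.0
  y^{k+1} = 0.0 + 0.2*15.0 = 3.0
Step 2: y^k = 3.0, reduced costs: (3.0, -9.0)
  x^k = (0.0, 7.0), subgradient = b - a^T x = -27.0
  y^{k+1} = 3.0 + 0.2*-27.0 = -2.4
Dual objective at y_2 = -2.4: reduced costs (19.2, 23.4), box minimizer x = (0.0, 0.0)
g(y_2) = b*y + (c1 - a1*y)*x1 + (c2 - a2*y)*x2 = 15*(-2.4) + 19.2*0.0 + 23.4*0.0 = -36.0 + 0.0 + 0.0 = -36.0


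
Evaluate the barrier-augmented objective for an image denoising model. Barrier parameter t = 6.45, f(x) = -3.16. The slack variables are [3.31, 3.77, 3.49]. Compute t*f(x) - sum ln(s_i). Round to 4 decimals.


Step 1: Compute log-barrier.
ln values: [1.1969, 1.3271, 1.2499]
phi = -(1.1969 + 1.3271 + 1.2499) = -3.7739
Step 2: Compute augmented objective.
t*f(x) = 6.45*-3.16 = -20.382
Total = -20.382 - 3.7739 = -24.1559


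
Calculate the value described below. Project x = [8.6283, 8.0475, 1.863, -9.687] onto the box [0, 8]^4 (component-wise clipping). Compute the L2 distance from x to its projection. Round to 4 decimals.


Project each component onto [0, 8].
clip(8.6283) = 8.0, clip(8.0475) = 8.0, clip(1.863) = 1.863, clip(-9.687) = 0.0
Projection = [8.0, 8.0, 1.863, 0.0]
Squared diffs: [0.3948, 0.0023, 0.0, 93.838]
Distance = sqrt(94.2351) = 9.7075


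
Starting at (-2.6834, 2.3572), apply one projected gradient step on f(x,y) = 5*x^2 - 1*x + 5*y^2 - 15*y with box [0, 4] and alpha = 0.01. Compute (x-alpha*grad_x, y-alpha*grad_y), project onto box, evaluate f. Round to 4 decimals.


Step 1: Compute gradient at (-2.6834, 2.3572).
grad_x = 2*5*-2.6834 - 1 = -27.834
grad_y = 2*5*2.3572 - 15 = 8.572
Step 2: Gradient step.
x_raw = -2.6834 - 0.01*-27.834 = -2.4051
y_raw = 2.3572 - 0.01*8.572 = 2.2715
Step 3: Project onto [0, 4].
x_proj = clip(-2.4051) = 0.0
y_proj = clip(2.2715) = 2.2715
Step 4: Evaluate f.
f(0.0, 2.2715) = -8.2741


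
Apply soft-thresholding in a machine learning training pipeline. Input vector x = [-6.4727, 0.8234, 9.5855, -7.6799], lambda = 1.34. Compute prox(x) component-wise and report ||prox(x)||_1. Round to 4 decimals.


Soft-thresholding with lambda = 1.34:
prox(-6.4727) = sign(-6.4727)*max(|-6.4727| - 1.34, 0) = -5.1327
prox(0.8234) = sign(0.8234)*max(|0.8234| - 1.34, 0) = 0.0
prox(9.5855) = sign(9.5855)*max(|9.5855| - 1.34, 0) = 8.2455
prox(-7.6799) = sign(-7.6799)*max(|-7.6799| - 1.34, 0) = -6.3399
prox(x) = [-5.1327, 0.0, 8.2455, -6.3399]
||prox(x)||_1 = 5.1327 + 0.0 + 8.2455 + 6.3399 = 19.7181


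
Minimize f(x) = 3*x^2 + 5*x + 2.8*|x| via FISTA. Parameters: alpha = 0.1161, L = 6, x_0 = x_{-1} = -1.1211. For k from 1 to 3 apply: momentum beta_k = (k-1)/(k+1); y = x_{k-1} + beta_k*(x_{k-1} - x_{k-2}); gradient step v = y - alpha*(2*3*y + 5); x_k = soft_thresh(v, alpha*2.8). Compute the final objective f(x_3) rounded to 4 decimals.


FISTA on f(x) = 3*x^2 + 5*x + 2.8*|x|
L = 6, alpha = 0.1161
Iteration 1: beta = 0.0, y = -1.1211 + 0.0*(-1.1211 + 1.1211) = -1.1211
  grad(y) = -1.7266, v = y - alpha*grad = -0.9206
  prox(v) = soft_thresh(-0.9206, 0.3251) = -0.5956
Iteration 2: beta = 0.3333, y = -0.5956 + 0.3333*(-0.5956 + 1.1211) = -0.4204
  grad(y) = 2.4777, v = y - alpha*grad = -0.708
  prox(v) = soft_thresh(-0.708, 0.3251) = -0.383
Iteration 3: beta = 0.5, y = -0.383 + 0.5*(-0.383 + 0.5956) = -0.2767
  grad(y) = 3.34, v = y - alpha*grad = -0.6644
  prox(v) = soft_thresh(-0.6644, 0.3251) = -0.3394
f(x_3) = 3*(-0.3394)^2 + 5*(-0.3394) + 2.8*|-0.3394| = -0.4011


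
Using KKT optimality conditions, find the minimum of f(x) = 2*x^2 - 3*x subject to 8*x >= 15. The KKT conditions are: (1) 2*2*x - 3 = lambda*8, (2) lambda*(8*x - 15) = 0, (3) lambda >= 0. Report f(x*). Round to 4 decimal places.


Step 1: Try lambda = 0 (constraint inactive).
x_unc = 3/(2*2) = 0.75
Check: 8*0.75 = 6.0 < 15 -- violated!
Step 2: Constraint must be active: 8*x = 15
x* = 15/8 = 1.875
lambda = (2*2*1.875 - 3)/8 = 0.5625
Step 3: Compute optimal value.
f(x*) = 2*1.875^2 - 3*1.875 = 1.4063


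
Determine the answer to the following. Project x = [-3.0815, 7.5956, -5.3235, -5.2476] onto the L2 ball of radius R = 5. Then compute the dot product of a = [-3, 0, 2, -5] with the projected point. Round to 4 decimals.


Step 1: Compute ||x|| (intermediates to 6 decimals).
||x|| = sqrt((-3.0815)^2 + 7.5956^2 + (-5.3235)^2 + (-5.2476)^2) = 11.0935
Step 2: Project.
Since ||x|| > R, scale = R/||x|| = 5/11.0935 = 0.450714, proj(x) = scale * x
proj(x) = [-1.388875, 3.423443, -2.399376, -2.365167]
Step 3: Dot product.
a^T * proj(x) = -3*(-1.388875) + 0*3.423443 + 2*(-2.399376) - 5*(-2.365167) = 11.1937


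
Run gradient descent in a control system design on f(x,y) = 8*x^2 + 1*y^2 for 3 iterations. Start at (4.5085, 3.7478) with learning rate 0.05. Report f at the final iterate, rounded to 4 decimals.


Gradient descent on f(x,y) = 8*x^2 + 1*y^2.
Starting point: (4.5085, 3.7478), alpha = 0.05
Step 1: grad_x = 2*8*4.5085 = 72.136, grad_y = 2*1*3.7478 = 7.4956
  x_1 = 4.5085 - 0.05*72.136 = 0.9017
  y_1 = 3.7478 - 0.05*7.4956 = 3.373
Step 2: grad_x = 2*8*0.9017 = 14.4272, grad_y = 2*1*3.373 = 6.746
  x_2 = 0.9017 - 0.05*14.4272 = 0.1803
  y_2 = 3.373 - 0.05*6.746 = 3.0357
Step 3: grad_x = 2*8*0.1803 = 2.8854, grad_y = 2*1*3.0357 = 6.0714
  x_3 = 0.1803 - 0.05*2.8854 = 0.0361
  y_3 = 3.0357 - 0.05*6.0714 = 2.7321
f(0.0361, 2.7321) = 8*0.0361^2 + 1*2.7321^2 = 7.475


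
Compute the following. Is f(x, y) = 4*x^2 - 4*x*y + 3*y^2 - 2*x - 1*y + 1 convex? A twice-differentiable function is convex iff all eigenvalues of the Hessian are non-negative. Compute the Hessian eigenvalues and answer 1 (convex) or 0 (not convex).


The Hessian of f(x,y) = 4*x^2 - 4*x*y + 3*y^2 - 2*x - 1*y + 1 is:
H = [[8, -4], [-4, 6]]
Trace = 8 + 6 = 14
Determinant = 8*6 - (-4)^2 = 32
Discriminant = (14)^2 - 4*32 = 68.0
Eigenvalues: lambda_1 = 2.8769, lambda_2 = 11.1231
The function is convex.

1
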